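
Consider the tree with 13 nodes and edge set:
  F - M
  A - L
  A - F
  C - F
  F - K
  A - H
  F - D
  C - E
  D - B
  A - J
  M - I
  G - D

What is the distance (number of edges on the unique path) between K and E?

3

Walking from K: K - F - C - E. Length 3.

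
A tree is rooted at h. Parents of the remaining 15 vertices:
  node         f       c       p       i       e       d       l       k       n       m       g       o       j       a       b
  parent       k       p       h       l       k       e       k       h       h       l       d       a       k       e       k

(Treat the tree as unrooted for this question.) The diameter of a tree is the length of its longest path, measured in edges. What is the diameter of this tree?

BFS from g reaches c last, at distance 6; BFS from c confirms no node is farther.
Path: g – d – e – k – h – p – c.

6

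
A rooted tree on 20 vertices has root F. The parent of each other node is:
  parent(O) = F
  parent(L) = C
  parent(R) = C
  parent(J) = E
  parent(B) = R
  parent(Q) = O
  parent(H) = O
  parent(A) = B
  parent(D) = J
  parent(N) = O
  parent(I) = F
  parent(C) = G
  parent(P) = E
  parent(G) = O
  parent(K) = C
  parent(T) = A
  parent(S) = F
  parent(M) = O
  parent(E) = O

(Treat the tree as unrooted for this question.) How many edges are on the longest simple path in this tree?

A longest path is T - A - B - R - C - G - O - E - J - D, with 9 edges.

9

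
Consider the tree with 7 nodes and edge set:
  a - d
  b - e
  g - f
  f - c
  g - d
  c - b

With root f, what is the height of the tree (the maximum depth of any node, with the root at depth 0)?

3

a sits deepest: f → g → d → a — 3 edges from the root.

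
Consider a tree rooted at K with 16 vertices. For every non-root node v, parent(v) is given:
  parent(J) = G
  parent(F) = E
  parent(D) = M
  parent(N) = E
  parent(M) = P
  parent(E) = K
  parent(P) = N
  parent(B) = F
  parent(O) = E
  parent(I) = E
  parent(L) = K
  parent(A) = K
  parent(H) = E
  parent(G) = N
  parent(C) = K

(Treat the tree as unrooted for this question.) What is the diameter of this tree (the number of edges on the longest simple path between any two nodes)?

Starting from D, a farthest node is B at distance 6.
One longest path: D-M-P-N-E-F-B.
So the diameter is 6.

6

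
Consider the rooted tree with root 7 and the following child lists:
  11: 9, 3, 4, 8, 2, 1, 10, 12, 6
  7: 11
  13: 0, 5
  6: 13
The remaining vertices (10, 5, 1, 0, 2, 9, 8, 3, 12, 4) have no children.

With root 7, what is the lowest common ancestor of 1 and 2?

Ancestors of 1 (toward the root): 1, 11, 7.
Ancestors of 2: 2, 11, 7.
The deepest node appearing in both lists is 11.

11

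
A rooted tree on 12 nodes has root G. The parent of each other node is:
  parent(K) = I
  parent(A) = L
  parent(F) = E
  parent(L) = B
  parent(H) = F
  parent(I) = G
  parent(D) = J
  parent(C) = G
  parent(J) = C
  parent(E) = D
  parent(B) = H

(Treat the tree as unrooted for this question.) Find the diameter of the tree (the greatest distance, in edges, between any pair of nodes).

11

BFS from K reaches A last, at distance 11; BFS from A confirms no node is farther.
Path: K – I – G – C – J – D – E – F – H – B – L – A.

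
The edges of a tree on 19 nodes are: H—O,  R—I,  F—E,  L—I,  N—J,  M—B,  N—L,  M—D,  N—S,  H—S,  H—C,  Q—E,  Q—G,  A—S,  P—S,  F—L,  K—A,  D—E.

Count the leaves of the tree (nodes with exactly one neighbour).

The leaves are B, C, G, J, K, O, P, R.
That is 8 leaves.

8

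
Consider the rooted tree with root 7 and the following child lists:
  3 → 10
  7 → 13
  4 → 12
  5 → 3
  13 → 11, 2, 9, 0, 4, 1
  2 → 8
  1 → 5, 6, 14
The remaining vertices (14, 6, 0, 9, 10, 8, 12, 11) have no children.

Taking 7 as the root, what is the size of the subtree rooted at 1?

The subtree rooted at 1 contains: 1, 5, 6, 14, 3, 10 — 6 nodes.

6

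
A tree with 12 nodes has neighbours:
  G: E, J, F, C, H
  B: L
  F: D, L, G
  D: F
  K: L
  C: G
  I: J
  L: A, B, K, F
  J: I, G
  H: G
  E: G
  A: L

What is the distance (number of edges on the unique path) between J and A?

J – G – F – L – A: 4 edges.

4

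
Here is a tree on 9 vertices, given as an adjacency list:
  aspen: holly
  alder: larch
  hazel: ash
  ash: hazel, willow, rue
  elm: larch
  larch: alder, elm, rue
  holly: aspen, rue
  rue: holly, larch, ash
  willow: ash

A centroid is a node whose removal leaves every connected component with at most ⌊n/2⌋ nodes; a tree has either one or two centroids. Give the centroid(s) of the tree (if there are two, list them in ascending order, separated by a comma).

Delete rue: the remaining components have sizes 3, 3, 2. Max 3 ≤ 4, so rue is a centroid.
No neighbour of rue does as well, so rue is the unique centroid.

rue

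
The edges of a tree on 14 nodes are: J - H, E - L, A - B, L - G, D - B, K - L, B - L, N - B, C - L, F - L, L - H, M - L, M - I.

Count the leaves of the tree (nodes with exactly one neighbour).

10

Degree-1 nodes: A, C, D, E, F, G, I, J, K, N — 10 of them.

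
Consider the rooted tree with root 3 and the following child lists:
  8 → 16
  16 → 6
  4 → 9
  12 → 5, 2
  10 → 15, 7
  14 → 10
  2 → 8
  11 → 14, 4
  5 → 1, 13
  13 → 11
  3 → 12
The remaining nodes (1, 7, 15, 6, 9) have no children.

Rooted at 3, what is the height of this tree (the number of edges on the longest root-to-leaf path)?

7

The longest root-to-leaf path is 3–12–5–13–11–14–10–15 (7 edges).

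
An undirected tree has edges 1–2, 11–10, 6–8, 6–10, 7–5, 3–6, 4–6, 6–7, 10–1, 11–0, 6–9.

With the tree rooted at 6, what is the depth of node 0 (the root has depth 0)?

3

6 – 10 – 11 – 0 — 3 edges.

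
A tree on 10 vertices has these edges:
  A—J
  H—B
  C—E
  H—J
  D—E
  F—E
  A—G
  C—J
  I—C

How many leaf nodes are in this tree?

5

The leaves are B, D, F, G, I.
That is 5 leaves.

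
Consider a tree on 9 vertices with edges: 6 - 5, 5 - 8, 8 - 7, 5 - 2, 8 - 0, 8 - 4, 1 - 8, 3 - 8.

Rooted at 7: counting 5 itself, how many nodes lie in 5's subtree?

3

5's subtree: {5, 2, 6}, size 3.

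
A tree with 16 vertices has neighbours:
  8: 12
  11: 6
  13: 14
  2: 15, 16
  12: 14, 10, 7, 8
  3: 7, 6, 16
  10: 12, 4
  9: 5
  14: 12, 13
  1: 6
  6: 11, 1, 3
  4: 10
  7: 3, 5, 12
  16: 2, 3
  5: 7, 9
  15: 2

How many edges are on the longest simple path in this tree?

7

BFS from 15 reaches 13 last, at distance 7; BFS from 13 confirms no node is farther.
Path: 15–2–16–3–7–12–14–13.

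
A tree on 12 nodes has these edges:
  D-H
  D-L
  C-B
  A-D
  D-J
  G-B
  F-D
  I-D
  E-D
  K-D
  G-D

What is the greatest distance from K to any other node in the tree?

The node farthest from K is C, via K-D-G-B-C — 4 edges.

4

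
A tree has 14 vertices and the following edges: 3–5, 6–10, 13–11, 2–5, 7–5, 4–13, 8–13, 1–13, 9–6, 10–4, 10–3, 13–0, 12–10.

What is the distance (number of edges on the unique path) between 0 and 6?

4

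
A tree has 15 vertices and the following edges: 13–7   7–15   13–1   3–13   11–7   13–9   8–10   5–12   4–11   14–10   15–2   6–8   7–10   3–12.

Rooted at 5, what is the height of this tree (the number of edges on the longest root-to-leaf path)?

A deepest node is 6, reached by 5–12–3–13–7–10–8–6.
That path has 7 edges, so the height is 7.

7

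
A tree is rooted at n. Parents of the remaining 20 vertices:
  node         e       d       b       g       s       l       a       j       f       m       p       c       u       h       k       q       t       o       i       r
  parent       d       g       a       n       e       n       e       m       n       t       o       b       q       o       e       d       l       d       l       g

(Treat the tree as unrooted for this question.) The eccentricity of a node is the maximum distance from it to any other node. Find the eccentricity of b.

The node farthest from b is j, via b-a-e-d-g-n-l-t-m-j — 9 edges.

9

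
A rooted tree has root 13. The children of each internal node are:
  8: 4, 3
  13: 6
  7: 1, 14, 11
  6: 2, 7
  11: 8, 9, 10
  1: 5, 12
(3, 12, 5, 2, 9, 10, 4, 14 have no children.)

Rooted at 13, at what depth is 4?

Climbing from 4 to the root: 4–8–11–7–6–13. That's 5 steps.

5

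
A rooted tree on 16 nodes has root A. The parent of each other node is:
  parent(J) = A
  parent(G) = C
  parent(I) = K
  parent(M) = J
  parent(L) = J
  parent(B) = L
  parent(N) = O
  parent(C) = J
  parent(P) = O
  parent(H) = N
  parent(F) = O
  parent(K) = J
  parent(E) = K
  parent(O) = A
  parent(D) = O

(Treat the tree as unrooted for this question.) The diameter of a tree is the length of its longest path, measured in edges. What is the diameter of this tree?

Starting from G, a farthest node is H at distance 6.
One longest path: G - C - J - A - O - N - H.
So the diameter is 6.

6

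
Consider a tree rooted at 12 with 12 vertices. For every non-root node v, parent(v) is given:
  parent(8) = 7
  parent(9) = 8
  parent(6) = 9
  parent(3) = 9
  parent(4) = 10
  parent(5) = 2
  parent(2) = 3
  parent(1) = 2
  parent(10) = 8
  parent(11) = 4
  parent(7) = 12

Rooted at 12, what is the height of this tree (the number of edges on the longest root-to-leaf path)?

6

A deepest node is 5, reached by 12-7-8-9-3-2-5.
That path has 6 edges, so the height is 6.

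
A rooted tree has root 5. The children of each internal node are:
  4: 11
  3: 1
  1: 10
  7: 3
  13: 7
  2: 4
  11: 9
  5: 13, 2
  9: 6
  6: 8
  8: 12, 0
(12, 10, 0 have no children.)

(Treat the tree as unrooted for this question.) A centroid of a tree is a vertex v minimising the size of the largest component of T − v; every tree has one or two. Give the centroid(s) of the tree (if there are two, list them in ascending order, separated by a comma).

2, 4

Removing 4 splits the tree into components of sizes 7, 6; the largest is 7 ≤ ⌊14/2⌋ = 7.
Its neighbour 2 also leaves a largest component of size 7, so both are centroids.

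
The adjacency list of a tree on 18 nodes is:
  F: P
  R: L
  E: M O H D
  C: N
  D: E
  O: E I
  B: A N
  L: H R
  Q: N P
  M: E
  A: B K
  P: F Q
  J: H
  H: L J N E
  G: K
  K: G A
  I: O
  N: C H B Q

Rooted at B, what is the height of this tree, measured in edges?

5

I sits deepest: B–N–H–E–O–I — 5 edges from the root.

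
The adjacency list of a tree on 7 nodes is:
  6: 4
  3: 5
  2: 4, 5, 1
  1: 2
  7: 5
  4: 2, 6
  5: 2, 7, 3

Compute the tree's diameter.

A longest path is 6 – 4 – 2 – 5 – 7, with 4 edges.

4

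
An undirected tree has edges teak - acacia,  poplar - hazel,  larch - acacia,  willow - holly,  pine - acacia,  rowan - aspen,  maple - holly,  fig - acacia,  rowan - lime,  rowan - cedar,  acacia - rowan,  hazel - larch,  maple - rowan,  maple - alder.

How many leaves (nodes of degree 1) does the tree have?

9

Exactly 9 nodes have a single neighbour: alder, aspen, cedar, fig, lime, pine, poplar, teak, willow.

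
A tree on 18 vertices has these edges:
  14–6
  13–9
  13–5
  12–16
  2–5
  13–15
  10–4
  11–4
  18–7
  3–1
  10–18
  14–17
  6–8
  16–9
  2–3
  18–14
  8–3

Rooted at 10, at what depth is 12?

10 – 18 – 14 – 6 – 8 – 3 – 2 – 5 – 13 – 9 – 16 – 12 — 11 edges.

11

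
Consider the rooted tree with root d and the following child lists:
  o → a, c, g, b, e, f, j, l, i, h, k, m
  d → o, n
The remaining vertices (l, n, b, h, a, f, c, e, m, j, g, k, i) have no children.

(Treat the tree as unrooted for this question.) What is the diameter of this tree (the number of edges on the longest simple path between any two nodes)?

3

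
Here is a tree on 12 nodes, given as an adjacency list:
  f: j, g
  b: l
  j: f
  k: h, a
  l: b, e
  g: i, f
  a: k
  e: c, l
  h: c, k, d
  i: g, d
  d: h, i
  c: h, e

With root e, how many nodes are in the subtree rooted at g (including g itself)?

g's subtree: {g, f, j}, size 3.

3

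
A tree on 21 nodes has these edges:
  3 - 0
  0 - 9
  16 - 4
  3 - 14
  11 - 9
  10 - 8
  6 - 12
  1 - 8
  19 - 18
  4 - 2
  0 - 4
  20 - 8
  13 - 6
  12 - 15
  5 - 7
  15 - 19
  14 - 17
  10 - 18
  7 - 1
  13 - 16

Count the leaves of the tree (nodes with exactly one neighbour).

5

Degree-1 nodes: 2, 5, 11, 17, 20 — 5 of them.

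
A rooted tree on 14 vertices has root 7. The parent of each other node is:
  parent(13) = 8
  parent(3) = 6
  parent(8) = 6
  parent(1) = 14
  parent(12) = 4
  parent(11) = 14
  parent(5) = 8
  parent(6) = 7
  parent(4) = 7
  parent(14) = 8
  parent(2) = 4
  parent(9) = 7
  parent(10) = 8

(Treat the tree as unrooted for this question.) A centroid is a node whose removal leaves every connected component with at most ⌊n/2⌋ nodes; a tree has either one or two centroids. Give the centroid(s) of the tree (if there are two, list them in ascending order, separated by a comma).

Removing 8 splits the tree into components of sizes 7, 3, 1, 1, 1; the largest is 7 ≤ ⌊14/2⌋ = 7.
Its neighbour 6 also leaves a largest component of size 7, so both are centroids.

6, 8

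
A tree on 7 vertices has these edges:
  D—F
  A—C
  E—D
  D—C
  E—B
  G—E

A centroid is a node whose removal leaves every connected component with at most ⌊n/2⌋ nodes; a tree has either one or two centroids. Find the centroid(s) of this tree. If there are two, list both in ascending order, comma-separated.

If D is removed the pieces have sizes 3, 2, 1, all ≤ ⌊7/2⌋ = 3.
Every other node leaves some component of size > 3, so the centroid is unique.

D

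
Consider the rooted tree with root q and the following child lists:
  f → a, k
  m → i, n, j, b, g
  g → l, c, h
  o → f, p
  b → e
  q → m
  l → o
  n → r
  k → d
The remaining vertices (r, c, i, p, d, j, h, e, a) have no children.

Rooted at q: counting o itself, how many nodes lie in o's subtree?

6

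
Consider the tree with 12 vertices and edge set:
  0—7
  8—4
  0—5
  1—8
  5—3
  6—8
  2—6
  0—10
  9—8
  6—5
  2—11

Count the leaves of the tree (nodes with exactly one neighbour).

7

Degree-1 nodes: 1, 3, 4, 7, 9, 10, 11 — 7 of them.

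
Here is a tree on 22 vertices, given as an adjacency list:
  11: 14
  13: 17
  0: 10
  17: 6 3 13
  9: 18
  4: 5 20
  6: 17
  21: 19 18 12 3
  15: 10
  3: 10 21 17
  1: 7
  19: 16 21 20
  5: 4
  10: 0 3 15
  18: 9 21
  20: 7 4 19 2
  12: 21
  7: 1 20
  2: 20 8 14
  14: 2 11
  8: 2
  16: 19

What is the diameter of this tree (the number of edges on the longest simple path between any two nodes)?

BFS from 11 reaches 6 last, at distance 8; BFS from 6 confirms no node is farther.
Path: 11 - 14 - 2 - 20 - 19 - 21 - 3 - 17 - 6.

8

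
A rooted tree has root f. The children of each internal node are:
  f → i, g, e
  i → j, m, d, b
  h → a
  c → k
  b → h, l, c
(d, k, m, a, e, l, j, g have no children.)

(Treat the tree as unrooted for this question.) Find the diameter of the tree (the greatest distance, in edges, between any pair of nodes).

5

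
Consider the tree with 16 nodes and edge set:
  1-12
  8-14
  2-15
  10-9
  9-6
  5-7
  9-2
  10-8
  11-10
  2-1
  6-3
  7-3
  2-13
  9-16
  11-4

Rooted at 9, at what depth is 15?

2

Path from 9 to 15: 9 – 2 – 15, which has 2 edges.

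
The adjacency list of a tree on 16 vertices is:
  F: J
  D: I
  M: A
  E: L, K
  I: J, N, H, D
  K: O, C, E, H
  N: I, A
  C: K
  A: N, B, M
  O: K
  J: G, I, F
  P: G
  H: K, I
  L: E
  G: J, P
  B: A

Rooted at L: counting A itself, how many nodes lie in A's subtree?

3

The subtree rooted at A contains: A, B, M — 3 nodes.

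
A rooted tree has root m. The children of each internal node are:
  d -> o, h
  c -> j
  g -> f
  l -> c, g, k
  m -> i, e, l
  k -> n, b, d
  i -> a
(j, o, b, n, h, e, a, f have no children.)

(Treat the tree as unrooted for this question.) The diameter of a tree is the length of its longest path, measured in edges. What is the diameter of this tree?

6

A longest path is o - d - k - l - m - i - a, with 6 edges.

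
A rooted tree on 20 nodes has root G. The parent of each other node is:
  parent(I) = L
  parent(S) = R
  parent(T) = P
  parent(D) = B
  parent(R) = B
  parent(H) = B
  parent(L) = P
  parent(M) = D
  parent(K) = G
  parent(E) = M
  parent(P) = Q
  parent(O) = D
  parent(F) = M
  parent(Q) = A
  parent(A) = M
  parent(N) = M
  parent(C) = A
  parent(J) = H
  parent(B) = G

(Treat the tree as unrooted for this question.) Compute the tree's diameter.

9

BFS from I reaches K last, at distance 9; BFS from K confirms no node is farther.
Path: I-L-P-Q-A-M-D-B-G-K.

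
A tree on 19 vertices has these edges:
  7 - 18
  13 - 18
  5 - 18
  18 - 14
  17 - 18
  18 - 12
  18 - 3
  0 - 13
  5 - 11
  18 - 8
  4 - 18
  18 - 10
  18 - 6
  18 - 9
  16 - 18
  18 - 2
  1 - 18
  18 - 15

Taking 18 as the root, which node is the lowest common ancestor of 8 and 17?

Ancestors of 8 (toward the root): 8, 18.
Ancestors of 17: 17, 18.
The deepest node appearing in both lists is 18.

18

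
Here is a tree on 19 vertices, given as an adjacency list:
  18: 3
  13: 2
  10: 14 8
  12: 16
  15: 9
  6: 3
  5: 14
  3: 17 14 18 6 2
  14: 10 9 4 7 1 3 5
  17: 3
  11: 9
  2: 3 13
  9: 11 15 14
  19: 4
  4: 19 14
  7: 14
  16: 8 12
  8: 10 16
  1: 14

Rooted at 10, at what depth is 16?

2

Path from 10 to 16: 10 → 8 → 16, which has 2 edges.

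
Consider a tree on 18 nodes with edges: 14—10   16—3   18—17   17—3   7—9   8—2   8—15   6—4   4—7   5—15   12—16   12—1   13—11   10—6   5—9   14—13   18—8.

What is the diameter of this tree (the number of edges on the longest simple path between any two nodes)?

A longest path is 1 - 12 - 16 - 3 - 17 - 18 - 8 - 15 - 5 - 9 - 7 - 4 - 6 - 10 - 14 - 13 - 11, with 16 edges.

16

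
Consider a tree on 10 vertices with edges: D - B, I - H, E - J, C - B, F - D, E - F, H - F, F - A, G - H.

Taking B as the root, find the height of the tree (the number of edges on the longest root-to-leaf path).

4

J sits deepest: B → D → F → E → J — 4 edges from the root.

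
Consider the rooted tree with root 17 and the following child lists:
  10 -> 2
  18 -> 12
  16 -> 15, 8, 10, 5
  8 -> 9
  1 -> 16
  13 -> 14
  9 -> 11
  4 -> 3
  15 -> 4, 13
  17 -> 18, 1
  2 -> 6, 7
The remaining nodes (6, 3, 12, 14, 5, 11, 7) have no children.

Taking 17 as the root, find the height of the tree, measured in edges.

5

3 sits deepest: 17 – 1 – 16 – 15 – 4 – 3 — 5 edges from the root.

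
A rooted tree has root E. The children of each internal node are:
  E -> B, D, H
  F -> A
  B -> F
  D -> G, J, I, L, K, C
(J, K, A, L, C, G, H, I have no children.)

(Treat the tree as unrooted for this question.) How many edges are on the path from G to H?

G–D–E–H: 3 edges.

3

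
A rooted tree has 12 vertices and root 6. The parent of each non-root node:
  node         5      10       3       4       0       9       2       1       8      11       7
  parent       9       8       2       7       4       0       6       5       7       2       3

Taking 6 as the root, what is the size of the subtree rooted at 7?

7's subtree: {7, 4, 8, 0, 10, 9, 5, 1}, size 8.

8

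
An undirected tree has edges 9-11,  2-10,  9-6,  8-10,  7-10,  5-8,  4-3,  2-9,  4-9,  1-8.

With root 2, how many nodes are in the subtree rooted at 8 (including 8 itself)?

8's subtree: {8, 5, 1}, size 3.

3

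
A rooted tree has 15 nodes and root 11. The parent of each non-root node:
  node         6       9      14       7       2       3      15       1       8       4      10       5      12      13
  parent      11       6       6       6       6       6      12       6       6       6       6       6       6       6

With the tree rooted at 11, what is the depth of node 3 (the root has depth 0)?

Path from 11 to 3: 11 – 6 – 3, which has 2 edges.

2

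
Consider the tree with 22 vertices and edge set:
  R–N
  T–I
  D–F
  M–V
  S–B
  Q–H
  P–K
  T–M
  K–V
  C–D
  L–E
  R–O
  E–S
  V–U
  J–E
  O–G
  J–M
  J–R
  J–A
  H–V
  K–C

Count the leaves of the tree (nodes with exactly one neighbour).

The leaves are A, B, F, G, I, L, N, P, Q, U.
That is 10 leaves.

10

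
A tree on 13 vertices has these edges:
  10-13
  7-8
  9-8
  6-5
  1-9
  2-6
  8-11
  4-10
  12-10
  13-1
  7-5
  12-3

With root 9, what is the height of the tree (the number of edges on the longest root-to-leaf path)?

3 sits deepest: 9-1-13-10-12-3 — 5 edges from the root.

5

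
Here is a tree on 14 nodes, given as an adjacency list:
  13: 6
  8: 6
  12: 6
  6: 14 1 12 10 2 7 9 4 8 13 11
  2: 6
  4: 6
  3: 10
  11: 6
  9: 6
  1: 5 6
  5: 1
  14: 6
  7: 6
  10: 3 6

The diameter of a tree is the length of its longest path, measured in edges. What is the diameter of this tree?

4

BFS from 3 reaches 5 last, at distance 4; BFS from 5 confirms no node is farther.
Path: 3–10–6–1–5.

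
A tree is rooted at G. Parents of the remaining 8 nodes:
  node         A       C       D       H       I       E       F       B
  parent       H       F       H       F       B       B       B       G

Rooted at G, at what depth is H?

Path from G to H: G–B–F–H, which has 3 edges.

3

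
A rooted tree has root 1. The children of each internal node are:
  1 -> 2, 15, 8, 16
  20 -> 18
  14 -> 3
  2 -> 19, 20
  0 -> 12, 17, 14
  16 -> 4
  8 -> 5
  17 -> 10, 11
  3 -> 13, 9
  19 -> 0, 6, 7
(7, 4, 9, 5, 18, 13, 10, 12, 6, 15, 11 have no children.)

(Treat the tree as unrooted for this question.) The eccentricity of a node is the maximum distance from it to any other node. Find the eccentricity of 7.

5

The node farthest from 7 is 4 (13, 5, 9 also at distance 5), via 7–19–2–1–16–4 — 5 edges.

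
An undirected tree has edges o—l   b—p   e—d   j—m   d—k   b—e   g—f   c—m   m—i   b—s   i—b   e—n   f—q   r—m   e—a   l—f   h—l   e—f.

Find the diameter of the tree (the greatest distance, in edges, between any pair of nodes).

7

A longest path is c–m–i–b–e–f–l–o, with 7 edges.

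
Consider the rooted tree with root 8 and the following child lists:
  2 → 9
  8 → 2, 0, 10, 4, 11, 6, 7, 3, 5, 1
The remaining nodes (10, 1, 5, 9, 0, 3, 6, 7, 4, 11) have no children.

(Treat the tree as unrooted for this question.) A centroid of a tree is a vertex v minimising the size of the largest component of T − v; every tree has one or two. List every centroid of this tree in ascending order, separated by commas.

Removing 8 splits the tree into components of sizes 2, 1, 1, 1, 1, 1, 1, 1, 1, 1; the largest is 2 ≤ ⌊12/2⌋ = 6.
Every other node leaves some component of size > 6, so the centroid is unique.

8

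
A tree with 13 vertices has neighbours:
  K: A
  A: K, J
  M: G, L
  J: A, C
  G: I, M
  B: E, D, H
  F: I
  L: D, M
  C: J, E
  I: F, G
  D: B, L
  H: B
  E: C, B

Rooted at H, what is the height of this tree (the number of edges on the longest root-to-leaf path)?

F sits deepest: H → B → D → L → M → G → I → F — 7 edges from the root.

7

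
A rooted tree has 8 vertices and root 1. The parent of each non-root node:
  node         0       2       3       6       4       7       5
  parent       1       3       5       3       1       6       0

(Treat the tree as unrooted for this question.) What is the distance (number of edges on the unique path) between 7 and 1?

The path is 7 – 6 – 3 – 5 – 0 – 1, which has 5 edges.

5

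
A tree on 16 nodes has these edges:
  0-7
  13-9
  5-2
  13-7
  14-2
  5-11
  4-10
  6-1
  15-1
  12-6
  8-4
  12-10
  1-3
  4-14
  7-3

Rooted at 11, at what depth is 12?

6

Path from 11 to 12: 11 → 5 → 2 → 14 → 4 → 10 → 12, which has 6 edges.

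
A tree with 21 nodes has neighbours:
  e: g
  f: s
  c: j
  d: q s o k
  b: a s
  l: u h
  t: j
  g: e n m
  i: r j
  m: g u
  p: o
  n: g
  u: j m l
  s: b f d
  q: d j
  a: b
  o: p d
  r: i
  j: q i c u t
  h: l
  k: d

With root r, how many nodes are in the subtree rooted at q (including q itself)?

Descendants of q (including itself): q, d, s, o, k, b, f, p, a. That's 9.

9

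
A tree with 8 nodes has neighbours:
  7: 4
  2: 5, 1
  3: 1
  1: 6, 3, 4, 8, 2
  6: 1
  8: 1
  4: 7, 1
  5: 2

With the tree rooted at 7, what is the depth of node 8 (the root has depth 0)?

3

Path from 7 to 8: 7 → 4 → 1 → 8, which has 3 edges.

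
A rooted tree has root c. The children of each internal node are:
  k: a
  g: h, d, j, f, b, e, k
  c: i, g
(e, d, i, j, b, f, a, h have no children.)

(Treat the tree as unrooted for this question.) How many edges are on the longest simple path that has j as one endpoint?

3

Distances from j peak at 3, attained at i (a also at distance 3).
j – g – c – i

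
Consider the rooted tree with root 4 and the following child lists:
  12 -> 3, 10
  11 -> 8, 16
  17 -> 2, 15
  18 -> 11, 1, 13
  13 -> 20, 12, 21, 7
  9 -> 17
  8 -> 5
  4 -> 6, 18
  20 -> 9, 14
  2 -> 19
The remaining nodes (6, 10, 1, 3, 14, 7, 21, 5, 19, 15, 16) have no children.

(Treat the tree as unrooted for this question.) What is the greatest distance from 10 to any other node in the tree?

7

Distances from 10 peak at 7, attained at 19.
10-12-13-20-9-17-2-19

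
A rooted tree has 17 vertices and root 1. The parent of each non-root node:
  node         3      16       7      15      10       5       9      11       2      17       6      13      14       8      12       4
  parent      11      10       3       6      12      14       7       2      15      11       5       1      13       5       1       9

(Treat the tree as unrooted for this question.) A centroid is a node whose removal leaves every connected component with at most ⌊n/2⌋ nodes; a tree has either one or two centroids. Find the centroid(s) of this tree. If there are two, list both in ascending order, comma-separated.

Removing 6 splits the tree into components of sizes 8, 8; the largest is 8 ≤ ⌊17/2⌋ = 8.
No neighbour of 6 does as well, so 6 is the unique centroid.

6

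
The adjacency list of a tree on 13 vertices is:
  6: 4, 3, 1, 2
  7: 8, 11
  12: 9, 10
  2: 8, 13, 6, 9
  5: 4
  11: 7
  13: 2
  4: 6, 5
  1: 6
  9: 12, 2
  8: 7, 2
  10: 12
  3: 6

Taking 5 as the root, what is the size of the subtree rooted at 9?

3

Descendants of 9 (including itself): 9, 12, 10. That's 3.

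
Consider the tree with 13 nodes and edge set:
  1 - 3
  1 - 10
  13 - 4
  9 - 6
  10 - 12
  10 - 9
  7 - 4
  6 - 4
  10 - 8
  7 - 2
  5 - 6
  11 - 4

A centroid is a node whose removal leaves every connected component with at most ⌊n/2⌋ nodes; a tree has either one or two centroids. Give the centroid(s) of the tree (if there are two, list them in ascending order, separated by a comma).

Delete 6: the remaining components have sizes 6, 5, 1. Max 6 ≤ 6, so 6 is a centroid.
No neighbour of 6 does as well, so 6 is the unique centroid.

6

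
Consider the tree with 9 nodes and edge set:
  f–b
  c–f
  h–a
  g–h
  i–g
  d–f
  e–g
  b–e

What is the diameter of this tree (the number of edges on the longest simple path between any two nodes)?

BFS from a reaches c last, at distance 6; BFS from c confirms no node is farther.
Path: a – h – g – e – b – f – c.

6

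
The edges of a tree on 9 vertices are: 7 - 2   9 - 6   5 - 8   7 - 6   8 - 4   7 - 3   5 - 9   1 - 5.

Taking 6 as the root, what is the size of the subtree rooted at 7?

3

Descendants of 7 (including itself): 7, 2, 3. That's 3.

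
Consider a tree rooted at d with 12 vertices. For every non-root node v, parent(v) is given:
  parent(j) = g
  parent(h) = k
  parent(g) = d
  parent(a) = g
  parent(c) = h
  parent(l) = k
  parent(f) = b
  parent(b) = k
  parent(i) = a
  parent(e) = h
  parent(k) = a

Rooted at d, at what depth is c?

5

Path from d to c: d – g – a – k – h – c, which has 5 edges.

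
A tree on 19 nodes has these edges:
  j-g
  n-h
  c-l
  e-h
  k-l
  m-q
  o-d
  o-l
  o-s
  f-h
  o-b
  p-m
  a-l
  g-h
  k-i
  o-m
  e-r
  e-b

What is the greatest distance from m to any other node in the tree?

6

The node farthest from m is j, via m-o-b-e-h-g-j — 6 edges.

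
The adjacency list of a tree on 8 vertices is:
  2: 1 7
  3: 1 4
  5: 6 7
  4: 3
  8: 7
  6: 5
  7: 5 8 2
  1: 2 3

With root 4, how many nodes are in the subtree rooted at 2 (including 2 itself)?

5

Descendants of 2 (including itself): 2, 7, 5, 8, 6. That's 5.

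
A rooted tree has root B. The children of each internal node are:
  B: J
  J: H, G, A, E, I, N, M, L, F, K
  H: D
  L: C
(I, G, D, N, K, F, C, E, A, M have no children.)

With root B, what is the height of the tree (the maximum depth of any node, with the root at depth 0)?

3

A deepest node is C, reached by B–J–L–C.
That path has 3 edges, so the height is 3.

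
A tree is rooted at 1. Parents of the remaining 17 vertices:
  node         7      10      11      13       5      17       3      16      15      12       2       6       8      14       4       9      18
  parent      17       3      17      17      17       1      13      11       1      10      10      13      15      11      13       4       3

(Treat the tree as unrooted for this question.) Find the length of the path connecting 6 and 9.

3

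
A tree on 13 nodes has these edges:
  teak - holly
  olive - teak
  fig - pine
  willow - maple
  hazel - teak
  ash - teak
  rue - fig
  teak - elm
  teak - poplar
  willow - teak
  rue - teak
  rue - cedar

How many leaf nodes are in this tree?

Exactly 9 nodes have a single neighbour: ash, cedar, elm, hazel, holly, maple, olive, pine, poplar.

9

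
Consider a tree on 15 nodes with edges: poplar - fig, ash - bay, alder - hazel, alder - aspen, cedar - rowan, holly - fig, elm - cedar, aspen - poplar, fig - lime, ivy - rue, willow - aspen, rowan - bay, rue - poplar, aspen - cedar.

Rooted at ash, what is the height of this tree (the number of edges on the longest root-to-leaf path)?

7

A deepest node is holly, reached by ash – bay – rowan – cedar – aspen – poplar – fig – holly.
That path has 7 edges, so the height is 7.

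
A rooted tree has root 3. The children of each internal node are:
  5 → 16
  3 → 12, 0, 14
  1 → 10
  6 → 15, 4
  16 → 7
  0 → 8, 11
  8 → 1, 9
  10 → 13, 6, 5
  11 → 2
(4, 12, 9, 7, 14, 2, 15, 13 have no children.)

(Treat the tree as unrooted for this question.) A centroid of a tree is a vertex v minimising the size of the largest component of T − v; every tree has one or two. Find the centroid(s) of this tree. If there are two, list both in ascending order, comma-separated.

If 1 is removed the pieces have sizes 8, 8, all ≤ ⌊17/2⌋ = 8.
No neighbour of 1 does as well, so 1 is the unique centroid.

1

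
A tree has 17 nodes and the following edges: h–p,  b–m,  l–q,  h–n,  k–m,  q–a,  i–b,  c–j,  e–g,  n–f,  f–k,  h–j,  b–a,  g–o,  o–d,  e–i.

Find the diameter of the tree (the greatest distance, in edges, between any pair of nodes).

12

Starting from c, a farthest node is d at distance 12.
One longest path: c–j–h–n–f–k–m–b–i–e–g–o–d.
So the diameter is 12.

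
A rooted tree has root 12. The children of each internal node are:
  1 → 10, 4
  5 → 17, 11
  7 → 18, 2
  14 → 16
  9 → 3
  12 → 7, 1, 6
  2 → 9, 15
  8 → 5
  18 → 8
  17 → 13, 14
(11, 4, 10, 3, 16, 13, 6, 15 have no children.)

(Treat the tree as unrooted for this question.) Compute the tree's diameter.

9

BFS from 4 reaches 16 last, at distance 9; BFS from 16 confirms no node is farther.
Path: 4–1–12–7–18–8–5–17–14–16.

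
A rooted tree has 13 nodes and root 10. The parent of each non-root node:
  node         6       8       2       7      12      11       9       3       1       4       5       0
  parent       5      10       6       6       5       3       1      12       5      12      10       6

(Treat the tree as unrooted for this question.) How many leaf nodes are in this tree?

7

The leaves are 0, 2, 4, 7, 8, 9, 11.
That is 7 leaves.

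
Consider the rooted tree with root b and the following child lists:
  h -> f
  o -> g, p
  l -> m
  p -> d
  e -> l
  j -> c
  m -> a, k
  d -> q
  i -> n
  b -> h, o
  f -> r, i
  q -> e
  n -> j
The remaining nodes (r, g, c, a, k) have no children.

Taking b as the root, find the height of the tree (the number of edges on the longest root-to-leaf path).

8

The longest root-to-leaf path is b → o → p → d → q → e → l → m → a (8 edges).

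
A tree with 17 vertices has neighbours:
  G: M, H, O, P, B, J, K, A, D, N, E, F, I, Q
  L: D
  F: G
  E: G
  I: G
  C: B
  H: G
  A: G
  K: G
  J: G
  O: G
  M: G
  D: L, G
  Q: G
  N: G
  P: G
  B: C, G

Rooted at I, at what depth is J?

Path from I to J: I → G → J, which has 2 edges.

2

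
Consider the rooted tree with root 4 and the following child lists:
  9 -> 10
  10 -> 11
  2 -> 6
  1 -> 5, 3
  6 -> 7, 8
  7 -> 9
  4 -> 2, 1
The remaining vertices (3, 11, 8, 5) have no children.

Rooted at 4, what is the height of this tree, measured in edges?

The longest root-to-leaf path is 4 – 2 – 6 – 7 – 9 – 10 – 11 (6 edges).

6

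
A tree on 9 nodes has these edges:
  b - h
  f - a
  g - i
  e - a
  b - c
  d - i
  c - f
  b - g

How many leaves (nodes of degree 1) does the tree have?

Exactly 3 nodes have a single neighbour: d, e, h.

3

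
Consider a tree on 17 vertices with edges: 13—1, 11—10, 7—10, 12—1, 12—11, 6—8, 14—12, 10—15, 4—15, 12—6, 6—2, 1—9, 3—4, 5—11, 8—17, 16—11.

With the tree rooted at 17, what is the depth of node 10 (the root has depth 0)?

5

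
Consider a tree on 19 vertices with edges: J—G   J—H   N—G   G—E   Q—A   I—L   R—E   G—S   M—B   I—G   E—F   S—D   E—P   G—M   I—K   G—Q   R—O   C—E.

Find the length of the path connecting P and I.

3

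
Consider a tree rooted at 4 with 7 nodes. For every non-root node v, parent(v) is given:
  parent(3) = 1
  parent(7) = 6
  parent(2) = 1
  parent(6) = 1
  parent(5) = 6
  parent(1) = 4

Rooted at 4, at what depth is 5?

3

Path from 4 to 5: 4 – 1 – 6 – 5, which has 3 edges.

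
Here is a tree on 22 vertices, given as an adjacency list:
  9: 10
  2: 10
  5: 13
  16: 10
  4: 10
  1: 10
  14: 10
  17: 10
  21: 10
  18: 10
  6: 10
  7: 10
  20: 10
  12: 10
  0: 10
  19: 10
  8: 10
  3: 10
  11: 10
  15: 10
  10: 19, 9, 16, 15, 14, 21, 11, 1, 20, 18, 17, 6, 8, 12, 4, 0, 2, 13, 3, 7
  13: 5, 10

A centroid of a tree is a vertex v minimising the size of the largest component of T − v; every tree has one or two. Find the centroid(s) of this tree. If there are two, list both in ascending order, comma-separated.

Removing 10 splits the tree into components of sizes 2, 1, 1, 1, 1, 1, 1, 1, 1, 1, 1, 1, 1, 1, 1, 1, 1, 1, 1, 1; the largest is 2 ≤ ⌊22/2⌋ = 11.
Every other node leaves some component of size > 11, so the centroid is unique.

10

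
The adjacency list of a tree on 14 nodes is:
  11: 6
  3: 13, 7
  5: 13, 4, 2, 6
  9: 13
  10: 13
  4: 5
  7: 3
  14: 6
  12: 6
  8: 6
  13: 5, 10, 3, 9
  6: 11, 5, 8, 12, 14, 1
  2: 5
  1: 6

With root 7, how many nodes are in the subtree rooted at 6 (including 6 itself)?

6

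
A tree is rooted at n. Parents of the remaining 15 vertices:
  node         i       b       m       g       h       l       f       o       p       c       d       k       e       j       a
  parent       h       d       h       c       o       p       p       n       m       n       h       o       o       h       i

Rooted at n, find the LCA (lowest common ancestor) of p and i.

h

Ancestors of p (toward the root): p, m, h, o, n.
Ancestors of i: i, h, o, n.
The deepest node appearing in both lists is h.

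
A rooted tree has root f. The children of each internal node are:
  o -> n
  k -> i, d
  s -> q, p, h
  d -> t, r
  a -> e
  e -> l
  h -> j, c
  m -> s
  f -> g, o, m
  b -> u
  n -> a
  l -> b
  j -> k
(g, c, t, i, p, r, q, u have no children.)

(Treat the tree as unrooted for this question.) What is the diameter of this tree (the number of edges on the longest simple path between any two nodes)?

BFS from u reaches t last, at distance 14; BFS from t confirms no node is farther.
Path: u-b-l-e-a-n-o-f-m-s-h-j-k-d-t.

14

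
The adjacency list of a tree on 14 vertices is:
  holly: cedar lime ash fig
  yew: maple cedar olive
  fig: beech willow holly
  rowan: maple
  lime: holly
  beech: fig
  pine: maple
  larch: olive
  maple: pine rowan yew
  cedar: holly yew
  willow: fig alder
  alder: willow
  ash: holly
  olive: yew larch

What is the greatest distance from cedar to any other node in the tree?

Distances from cedar peak at 4, attained at alder.
cedar – holly – fig – willow – alder

4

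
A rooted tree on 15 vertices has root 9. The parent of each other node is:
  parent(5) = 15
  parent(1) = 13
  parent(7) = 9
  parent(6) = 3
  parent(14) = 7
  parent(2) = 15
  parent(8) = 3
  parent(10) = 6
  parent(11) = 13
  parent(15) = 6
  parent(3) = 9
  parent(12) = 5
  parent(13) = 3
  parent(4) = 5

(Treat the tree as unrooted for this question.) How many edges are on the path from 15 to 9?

3

The path is 15–6–3–9, which has 3 edges.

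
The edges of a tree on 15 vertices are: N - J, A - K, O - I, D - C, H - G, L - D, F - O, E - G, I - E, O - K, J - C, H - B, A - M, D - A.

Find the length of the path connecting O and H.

4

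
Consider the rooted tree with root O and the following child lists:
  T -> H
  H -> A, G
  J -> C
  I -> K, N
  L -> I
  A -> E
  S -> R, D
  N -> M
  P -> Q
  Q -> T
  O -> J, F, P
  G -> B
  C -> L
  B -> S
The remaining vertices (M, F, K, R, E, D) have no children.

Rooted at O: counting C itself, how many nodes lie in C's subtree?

6

C's subtree: {C, L, I, K, N, M}, size 6.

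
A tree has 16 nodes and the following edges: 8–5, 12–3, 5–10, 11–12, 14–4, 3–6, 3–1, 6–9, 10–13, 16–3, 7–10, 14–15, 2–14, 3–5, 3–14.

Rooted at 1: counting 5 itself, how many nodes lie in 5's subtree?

5

5's subtree: {5, 10, 8, 7, 13}, size 5.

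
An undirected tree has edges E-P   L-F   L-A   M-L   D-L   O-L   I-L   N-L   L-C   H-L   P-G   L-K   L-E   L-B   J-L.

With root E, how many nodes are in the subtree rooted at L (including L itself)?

Descendants of L (including itself): L, N, B, A, I, D, J, K, F, M, H, C, O. That's 13.

13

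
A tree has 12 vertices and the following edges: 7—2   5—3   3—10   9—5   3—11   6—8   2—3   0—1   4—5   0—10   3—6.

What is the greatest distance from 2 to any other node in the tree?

Distances from 2 peak at 4, attained at 1.
2 – 3 – 10 – 0 – 1

4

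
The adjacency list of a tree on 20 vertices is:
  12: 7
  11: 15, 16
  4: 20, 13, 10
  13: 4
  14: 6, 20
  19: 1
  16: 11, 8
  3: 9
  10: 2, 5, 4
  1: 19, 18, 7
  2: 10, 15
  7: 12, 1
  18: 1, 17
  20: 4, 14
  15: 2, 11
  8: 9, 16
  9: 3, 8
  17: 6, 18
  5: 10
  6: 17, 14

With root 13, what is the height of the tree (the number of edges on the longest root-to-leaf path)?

9

The longest root-to-leaf path is 13 → 4 → 10 → 2 → 15 → 11 → 16 → 8 → 9 → 3 (9 edges).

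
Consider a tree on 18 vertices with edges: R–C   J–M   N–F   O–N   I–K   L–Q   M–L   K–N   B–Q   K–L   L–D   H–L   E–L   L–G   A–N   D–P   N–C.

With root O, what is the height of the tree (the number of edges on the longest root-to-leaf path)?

5

The longest root-to-leaf path is O-N-K-L-Q-B (5 edges).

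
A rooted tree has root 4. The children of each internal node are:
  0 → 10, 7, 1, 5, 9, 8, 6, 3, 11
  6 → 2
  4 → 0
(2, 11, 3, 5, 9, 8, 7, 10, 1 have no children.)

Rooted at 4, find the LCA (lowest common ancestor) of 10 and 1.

Path 10→root: 10 0 4; path 1→root: 1 0 4.
First common node: 0.

0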